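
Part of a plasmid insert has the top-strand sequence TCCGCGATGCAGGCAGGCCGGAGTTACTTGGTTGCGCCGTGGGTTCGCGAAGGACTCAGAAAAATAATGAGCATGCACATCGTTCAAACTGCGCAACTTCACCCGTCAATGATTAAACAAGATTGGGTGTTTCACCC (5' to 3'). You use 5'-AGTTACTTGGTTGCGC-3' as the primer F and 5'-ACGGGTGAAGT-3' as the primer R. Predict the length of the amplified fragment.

The forward primer matches the template at positions 22–37.
Reverse complement of the reverse primer: ACTTCACCCGT. This occurs on the top strand at positions 96–106.
Product length = (reverse-primer end) − (forward-primer start) + 1 = 106 − 22 + 1 = 85 bp.

85 bp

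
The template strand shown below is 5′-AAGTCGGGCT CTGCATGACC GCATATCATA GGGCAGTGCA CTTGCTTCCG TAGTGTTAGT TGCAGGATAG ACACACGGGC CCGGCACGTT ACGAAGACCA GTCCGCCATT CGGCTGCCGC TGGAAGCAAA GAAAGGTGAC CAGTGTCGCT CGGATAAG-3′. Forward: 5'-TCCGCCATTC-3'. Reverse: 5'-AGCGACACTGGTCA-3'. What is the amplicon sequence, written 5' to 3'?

The forward primer matches the template at positions 102–111.
Taking the reverse complement of AGCGACACTGGTCA gives TGACCAGTGTCGCT, found at positions 137–150 on the template; the primer anneals here to the top strand with its 3' end pointing upstream.
The product is the template from position 102 through 150 (49 bp).

5'-TCCGCCATTCGGCTGCCGCTGGAAGCAAAGAAAGGTGACCAGTGTCGCT-3'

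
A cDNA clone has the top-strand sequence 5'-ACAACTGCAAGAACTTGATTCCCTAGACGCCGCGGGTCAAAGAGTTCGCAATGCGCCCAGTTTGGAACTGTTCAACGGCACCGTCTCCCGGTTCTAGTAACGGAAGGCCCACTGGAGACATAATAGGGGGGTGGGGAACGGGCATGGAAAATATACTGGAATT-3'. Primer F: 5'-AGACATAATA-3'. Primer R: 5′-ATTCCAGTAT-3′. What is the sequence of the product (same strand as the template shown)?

Scanning the template, AGACATAATA occurs at positions 116–125; this primer anneals to the bottom strand there with its 3' end pointing downstream.
Taking the reverse complement of ATTCCAGTAT gives ATACTGGAAT, found at positions 153–162 on the template; the primer anneals here to the top strand with its 3' end pointing upstream.
The product is the template from position 116 through 162 (47 bp).

5'-AGACATAATAGGGGGGTGGGGAACGGGCATGGAAAATATACTGGAAT-3'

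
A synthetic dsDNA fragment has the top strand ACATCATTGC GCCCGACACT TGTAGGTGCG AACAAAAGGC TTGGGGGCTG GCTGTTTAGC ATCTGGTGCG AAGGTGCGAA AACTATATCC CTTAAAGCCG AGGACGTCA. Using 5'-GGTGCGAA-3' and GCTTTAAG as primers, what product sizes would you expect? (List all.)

The forward primer GGTGCGAA matches the top strand at positions 25–32, 65–72, 73–80.
The reverse primer's reverse complement is CTTAAAGC, matching at positions 91–98.
Each forward site pairs with the reverse site to give a product ending at position 98: sizes 74, 34, 26 bp.

74 bp, 34 bp, 26 bp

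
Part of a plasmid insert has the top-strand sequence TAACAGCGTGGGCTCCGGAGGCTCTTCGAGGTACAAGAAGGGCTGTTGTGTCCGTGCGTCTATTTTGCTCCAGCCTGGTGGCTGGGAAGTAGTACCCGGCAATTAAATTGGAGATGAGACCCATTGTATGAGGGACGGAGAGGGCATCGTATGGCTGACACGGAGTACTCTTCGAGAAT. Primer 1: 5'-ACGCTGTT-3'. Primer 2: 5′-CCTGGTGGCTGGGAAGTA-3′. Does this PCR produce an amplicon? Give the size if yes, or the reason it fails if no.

Primer 1 (ACGCTGTT) has reverse complement AACAGCGT, which matches the top strand at positions 2–9; primer 1 anneals to the top strand there with its 3' end pointing upstream toward position 2.
Primer 2 (CCTGGTGGCTGGGAAGTA) matches the top strand directly at positions 74–91; it anneals to the bottom strand with its 3' end pointing downstream toward position 91.
The 3' ends diverge (primer 1 extends toward position 1, primer 2 toward position 179), so the primers never converge on a shared product.

No product — the primers' 3' ends point away from each other.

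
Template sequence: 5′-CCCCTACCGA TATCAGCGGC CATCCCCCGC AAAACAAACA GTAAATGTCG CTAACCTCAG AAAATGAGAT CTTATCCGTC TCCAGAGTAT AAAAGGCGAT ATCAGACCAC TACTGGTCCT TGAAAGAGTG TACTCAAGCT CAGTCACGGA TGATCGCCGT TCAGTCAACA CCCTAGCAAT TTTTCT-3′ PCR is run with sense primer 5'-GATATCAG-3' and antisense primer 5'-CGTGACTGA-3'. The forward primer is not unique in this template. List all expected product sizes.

140 bp, 51 bp

The forward primer GATATCAG matches the top strand at positions 9–16, 98–105.
The reverse primer's reverse complement is TCAGTCACG, matching at positions 140–148.
Each forward site pairs with the reverse site to give a product ending at position 148: sizes 140, 51 bp.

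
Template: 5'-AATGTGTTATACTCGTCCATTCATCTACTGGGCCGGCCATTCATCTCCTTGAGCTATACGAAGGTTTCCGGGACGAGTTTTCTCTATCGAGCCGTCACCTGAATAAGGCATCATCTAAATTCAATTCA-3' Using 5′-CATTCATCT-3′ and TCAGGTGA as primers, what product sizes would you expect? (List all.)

85 bp, 65 bp

The forward primer CATTCATCT matches the top strand at positions 18–26, 38–46.
The reverse primer's reverse complement is TCACCTGA, matching at positions 95–102.
Each forward site pairs with the reverse site to give a product ending at position 102: sizes 85, 65 bp.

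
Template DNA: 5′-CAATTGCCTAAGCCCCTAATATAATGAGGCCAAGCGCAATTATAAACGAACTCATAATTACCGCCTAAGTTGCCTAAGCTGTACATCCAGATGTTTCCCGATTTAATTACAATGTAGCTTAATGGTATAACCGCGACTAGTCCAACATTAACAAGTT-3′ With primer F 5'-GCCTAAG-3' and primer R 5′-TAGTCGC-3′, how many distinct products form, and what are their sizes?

The forward primer GCCTAAG matches the top strand at positions 6–12, 63–69, 72–78.
The reverse primer's reverse complement is GCGACTA, matching at positions 133–139.
Each forward site pairs with the reverse site to give a product ending at position 139: sizes 134, 77, 68 bp.

Three products: 134 bp, 77 bp, 68 bp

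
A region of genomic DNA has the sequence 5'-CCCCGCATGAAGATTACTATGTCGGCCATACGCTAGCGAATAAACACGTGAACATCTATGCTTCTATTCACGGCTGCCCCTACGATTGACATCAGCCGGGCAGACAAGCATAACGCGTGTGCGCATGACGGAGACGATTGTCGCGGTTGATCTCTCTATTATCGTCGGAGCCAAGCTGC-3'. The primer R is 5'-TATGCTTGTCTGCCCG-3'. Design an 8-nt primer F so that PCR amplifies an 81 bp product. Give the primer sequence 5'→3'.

5'-GCTAGCGA-3'

The reverse primer's reverse complement CGGGCAGACAAGCATA matches the template at positions 97–112, so the product ends at position 112.
An 81 bp product then starts at position 112 − 81 + 1 = 32.
The forward primer is identical to the top strand there: GCTAGCGA.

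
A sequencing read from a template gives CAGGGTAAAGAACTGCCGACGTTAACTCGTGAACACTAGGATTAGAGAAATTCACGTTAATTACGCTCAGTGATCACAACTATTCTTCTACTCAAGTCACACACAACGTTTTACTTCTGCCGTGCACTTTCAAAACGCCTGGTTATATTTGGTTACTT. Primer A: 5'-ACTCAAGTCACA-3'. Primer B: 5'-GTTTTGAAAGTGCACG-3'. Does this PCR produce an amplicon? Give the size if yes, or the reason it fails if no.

Primer A (ACTCAAGTCACA) matches the top strand at positions 90–101; it acts as a forward primer.
Primer B's reverse complement is CGTGCACTTTCAAAAC, matching the top strand at positions 121–136; it acts as a reverse primer.
The 3' ends face each other across positions 90–136, giving a 47 bp product.

Yes — a 47 bp product.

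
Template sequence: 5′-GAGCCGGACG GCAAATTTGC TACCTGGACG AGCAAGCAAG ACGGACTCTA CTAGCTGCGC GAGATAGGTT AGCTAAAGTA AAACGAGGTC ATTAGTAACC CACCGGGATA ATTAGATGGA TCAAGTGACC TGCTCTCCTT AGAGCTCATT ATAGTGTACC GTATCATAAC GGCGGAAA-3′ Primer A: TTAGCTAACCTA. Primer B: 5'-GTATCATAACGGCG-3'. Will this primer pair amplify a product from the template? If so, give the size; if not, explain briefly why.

No product — the primers' 3' ends point away from each other.

Primer A (TTAGCTAACCTA) has reverse complement TAGGTTAGCTAA, which matches the top strand at positions 65–76; primer A anneals to the top strand there with its 3' end pointing upstream toward position 65.
Primer B (GTATCATAACGGCG) matches the top strand directly at positions 161–174; it anneals to the bottom strand with its 3' end pointing downstream toward position 174.
The 3' ends diverge (primer A extends toward position 1, primer B toward position 178), so the primers never converge on a shared product.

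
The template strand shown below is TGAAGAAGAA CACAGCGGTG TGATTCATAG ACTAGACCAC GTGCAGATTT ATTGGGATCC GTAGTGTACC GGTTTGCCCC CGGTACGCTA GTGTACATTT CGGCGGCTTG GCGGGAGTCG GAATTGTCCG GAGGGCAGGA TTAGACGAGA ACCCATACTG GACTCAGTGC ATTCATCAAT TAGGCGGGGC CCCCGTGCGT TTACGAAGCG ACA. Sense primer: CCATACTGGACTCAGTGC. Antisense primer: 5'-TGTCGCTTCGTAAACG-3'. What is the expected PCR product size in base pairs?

61 bp

The forward primer matches the template at positions 153–170.
The reverse primer's reverse complement is CGTTTACGAAGCGACA, which matches the template at positions 198–213.
Product length = (reverse-primer end) − (forward-primer start) + 1 = 213 − 153 + 1 = 61 bp.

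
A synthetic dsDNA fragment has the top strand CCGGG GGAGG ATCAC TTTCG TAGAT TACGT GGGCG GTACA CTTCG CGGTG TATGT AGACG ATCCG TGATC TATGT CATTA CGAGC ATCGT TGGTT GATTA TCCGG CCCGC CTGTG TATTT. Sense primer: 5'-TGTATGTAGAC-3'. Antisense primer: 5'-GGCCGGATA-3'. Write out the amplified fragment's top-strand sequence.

5'-TGTATGTAGACGATCCGTGATCTATGTCATTACGAGCATCGTTGGTTGATTATCCGGCC-3'

Forward primer TGTATGTAGAC is found on the top strand at positions 49–59.
Reverse complement of the reverse primer: TATCCGGCC. This occurs on the top strand at positions 99–107.
The product is the template from position 49 through 107 (59 bp).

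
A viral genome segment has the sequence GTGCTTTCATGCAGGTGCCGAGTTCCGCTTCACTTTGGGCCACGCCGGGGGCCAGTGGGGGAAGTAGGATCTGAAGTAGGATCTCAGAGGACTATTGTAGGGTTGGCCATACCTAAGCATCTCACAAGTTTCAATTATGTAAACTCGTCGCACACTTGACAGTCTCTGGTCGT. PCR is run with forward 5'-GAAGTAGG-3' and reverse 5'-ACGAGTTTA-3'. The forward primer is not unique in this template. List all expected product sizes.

88 bp, 76 bp

The forward primer GAAGTAGG matches the top strand at positions 61–68, 73–80.
The reverse primer's reverse complement is TAAACTCGT, matching at positions 140–148.
Each forward site pairs with the reverse site to give a product ending at position 148: sizes 88, 76 bp.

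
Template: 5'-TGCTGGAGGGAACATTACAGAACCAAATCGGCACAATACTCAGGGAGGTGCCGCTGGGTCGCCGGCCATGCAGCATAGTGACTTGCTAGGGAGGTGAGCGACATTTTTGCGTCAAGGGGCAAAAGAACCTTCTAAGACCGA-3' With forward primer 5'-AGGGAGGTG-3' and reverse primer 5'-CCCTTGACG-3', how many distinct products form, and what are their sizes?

The forward primer AGGGAGGTG matches the top strand at positions 42–50, 88–96.
The reverse primer's reverse complement is CGTCAAGGG, matching at positions 110–118.
Each forward site pairs with the reverse site to give a product ending at position 118: sizes 77, 31 bp.

Two products: 77 bp, 31 bp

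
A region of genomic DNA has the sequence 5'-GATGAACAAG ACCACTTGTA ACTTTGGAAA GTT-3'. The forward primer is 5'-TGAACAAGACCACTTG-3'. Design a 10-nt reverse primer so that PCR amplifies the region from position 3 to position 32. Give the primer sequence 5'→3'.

5'-ACTTTCCAAA-3'

The product's 3' end on the top strand is position 32.
The reverse primer anneals to the top strand over positions 23–32, i.e. to TTTGGAAAGT.
Its sequence written 5'→3' is the reverse complement: ACTTTCCAAA.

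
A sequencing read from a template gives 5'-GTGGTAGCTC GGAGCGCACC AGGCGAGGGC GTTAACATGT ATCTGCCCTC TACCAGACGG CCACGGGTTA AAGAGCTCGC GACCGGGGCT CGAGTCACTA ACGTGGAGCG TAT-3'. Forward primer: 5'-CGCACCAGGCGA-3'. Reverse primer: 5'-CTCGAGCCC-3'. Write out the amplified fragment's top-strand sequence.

Scanning the template, CGCACCAGGCGA occurs at positions 15–26; this primer anneals to the bottom strand there with its 3' end pointing downstream.
The reverse primer's reverse complement is GGGCTCGAG, which matches the template at positions 86–94.
The product is the template from position 15 through 94 (80 bp).

5'-CGCACCAGGCGAGGGCGTTAACATGTATCTGCCCTCTACCAGACGGCCACGGGTTAAAGAGCTCGCGACCGGGGCTCGAG-3'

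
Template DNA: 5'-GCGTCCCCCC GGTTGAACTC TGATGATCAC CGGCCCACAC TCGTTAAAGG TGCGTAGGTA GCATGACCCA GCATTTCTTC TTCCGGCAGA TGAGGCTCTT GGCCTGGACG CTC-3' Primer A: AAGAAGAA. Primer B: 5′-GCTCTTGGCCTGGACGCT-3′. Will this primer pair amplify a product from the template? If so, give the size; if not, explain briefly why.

No product — the primers' 3' ends point away from each other.

Primer A (AAGAAGAA) has reverse complement TTCTTCTT, which matches the top strand at positions 75–82; primer A anneals to the top strand there with its 3' end pointing upstream toward position 75.
Primer B (GCTCTTGGCCTGGACGCT) matches the top strand directly at positions 95–112; it anneals to the bottom strand with its 3' end pointing downstream toward position 112.
The 3' ends diverge (primer A extends toward position 1, primer B toward position 113), so the primers never converge on a shared product.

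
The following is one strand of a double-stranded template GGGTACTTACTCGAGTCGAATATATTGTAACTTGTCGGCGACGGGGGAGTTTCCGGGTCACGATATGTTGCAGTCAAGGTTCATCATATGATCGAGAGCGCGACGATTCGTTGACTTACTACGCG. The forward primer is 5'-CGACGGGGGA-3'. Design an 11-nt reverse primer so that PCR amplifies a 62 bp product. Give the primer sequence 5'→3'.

The forward primer binds at positions 39–48, so a 62 bp product ends at position 39 + 62 − 1 = 100.
The reverse primer anneals to the top strand over positions 90–100, i.e. to GATCGAGAGCG.
Its sequence written 5'→3' is the reverse complement: CGCTCTCGATC.

5'-CGCTCTCGATC-3'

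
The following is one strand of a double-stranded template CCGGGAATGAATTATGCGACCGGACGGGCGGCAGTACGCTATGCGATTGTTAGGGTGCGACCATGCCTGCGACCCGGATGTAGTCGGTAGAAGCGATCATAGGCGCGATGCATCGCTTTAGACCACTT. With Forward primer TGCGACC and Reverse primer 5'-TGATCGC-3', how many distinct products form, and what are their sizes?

The forward primer TGCGACC matches the top strand at positions 15–21, 56–62, 68–74.
The reverse primer's reverse complement is GCGATCA, matching at positions 93–99.
Each forward site pairs with the reverse site to give a product ending at position 99: sizes 85, 44, 32 bp.

Three products: 85 bp, 44 bp, 32 bp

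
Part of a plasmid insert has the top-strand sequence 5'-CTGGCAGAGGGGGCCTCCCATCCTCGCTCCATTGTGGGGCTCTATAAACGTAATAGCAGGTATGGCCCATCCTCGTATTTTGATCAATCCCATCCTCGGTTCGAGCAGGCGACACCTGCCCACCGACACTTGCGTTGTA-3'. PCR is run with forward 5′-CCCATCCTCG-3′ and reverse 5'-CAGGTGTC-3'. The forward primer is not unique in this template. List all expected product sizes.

The forward primer CCCATCCTCG matches the top strand at positions 17–26, 66–75, 89–98.
The reverse primer's reverse complement is GACACCTG, matching at positions 111–118.
Each forward site pairs with the reverse site to give a product ending at position 118: sizes 102, 53, 30 bp.

102 bp, 53 bp, 30 bp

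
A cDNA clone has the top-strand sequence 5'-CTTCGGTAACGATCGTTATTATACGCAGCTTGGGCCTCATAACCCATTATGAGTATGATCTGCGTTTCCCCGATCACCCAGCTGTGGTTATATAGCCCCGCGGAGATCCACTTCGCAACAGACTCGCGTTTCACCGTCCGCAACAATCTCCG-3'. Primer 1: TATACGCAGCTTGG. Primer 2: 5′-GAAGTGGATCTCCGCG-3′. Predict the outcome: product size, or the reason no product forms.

Yes — a 95 bp product.

Primer 1 (TATACGCAGCTTGG) matches the top strand at positions 20–33; it acts as a forward primer.
Primer 2's reverse complement is CGCGGAGATCCACTTC, matching the top strand at positions 99–114; it acts as a reverse primer.
The 3' ends face each other across positions 20–114, giving a 95 bp product.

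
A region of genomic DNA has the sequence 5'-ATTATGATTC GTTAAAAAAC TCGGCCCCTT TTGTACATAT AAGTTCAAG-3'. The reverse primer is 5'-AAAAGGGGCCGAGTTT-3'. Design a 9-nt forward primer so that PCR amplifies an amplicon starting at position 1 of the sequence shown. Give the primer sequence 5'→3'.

The reverse primer's reverse complement AAACTCGGCCCCTTTT matches the template at positions 17–32; the product starts at position 1.
The forward primer is identical to the top strand over positions 1–9: ATTATGATT.

5'-ATTATGATT-3'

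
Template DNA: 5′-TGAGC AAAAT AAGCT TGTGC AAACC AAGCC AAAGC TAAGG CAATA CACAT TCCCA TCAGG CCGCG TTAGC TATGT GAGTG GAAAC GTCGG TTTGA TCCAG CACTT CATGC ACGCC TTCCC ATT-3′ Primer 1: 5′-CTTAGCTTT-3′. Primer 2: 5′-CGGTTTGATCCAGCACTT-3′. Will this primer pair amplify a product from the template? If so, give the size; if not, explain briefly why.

No product — the primers' 3' ends point away from each other.

Primer 1 (CTTAGCTTT) has reverse complement AAAGCTAAG, which matches the top strand at positions 31–39; primer 1 anneals to the top strand there with its 3' end pointing upstream toward position 31.
Primer 2 (CGGTTTGATCCAGCACTT) matches the top strand directly at positions 88–105; it anneals to the bottom strand with its 3' end pointing downstream toward position 105.
The 3' ends diverge (primer 1 extends toward position 1, primer 2 toward position 123), so the primers never converge on a shared product.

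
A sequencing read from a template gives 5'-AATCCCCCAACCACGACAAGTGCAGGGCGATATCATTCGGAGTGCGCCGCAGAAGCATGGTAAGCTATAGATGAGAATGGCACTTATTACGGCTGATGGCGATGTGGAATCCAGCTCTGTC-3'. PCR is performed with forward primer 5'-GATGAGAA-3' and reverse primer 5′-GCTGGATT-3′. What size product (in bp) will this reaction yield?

Forward primer GATGAGAA is found on the top strand at positions 70–77.
Taking the reverse complement of GCTGGATT gives AATCCAGC, found at positions 108–115 on the template; the primer anneals here to the top strand with its 3' end pointing upstream.
Product length = (reverse-primer end) − (forward-primer start) + 1 = 115 − 70 + 1 = 46 bp.

46 bp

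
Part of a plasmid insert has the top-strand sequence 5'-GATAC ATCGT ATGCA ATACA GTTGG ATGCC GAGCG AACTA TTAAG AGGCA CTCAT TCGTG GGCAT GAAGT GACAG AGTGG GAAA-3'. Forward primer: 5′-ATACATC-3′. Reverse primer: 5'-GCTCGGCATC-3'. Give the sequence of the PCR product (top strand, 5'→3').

Scanning the template, ATACATC occurs at positions 2–8; this primer anneals to the bottom strand there with its 3' end pointing downstream.
Taking the reverse complement of GCTCGGCATC gives GATGCCGAGC, found at positions 25–34 on the template; the primer anneals here to the top strand with its 3' end pointing upstream.
The product is the template from position 2 through 34 (33 bp).

5'-ATACATCGTATGCAATACAGTTGGATGCCGAGC-3'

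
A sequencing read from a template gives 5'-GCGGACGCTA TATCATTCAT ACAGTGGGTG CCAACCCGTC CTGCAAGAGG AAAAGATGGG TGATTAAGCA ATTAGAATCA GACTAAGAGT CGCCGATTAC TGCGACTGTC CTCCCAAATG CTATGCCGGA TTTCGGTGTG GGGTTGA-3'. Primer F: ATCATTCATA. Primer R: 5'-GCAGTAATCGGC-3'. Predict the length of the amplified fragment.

92 bp

Scanning the template, ATCATTCATA occurs at positions 12–21; this primer anneals to the bottom strand there with its 3' end pointing downstream.
Reverse complement of the reverse primer: GCCGATTACTGC. This occurs on the top strand at positions 92–103.
Amplicon spans positions 12–103: 92 bp.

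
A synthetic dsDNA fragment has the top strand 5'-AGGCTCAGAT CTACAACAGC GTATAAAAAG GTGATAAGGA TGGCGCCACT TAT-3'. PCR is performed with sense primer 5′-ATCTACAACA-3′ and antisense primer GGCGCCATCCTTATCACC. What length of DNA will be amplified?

Forward primer ATCTACAACA is found on the top strand at positions 9–18.
Reverse complement of the reverse primer: GGTGATAAGGATGGCGCC. This occurs on the top strand at positions 30–47.
Product length = (reverse-primer end) − (forward-primer start) + 1 = 47 − 9 + 1 = 39 bp.

39 bp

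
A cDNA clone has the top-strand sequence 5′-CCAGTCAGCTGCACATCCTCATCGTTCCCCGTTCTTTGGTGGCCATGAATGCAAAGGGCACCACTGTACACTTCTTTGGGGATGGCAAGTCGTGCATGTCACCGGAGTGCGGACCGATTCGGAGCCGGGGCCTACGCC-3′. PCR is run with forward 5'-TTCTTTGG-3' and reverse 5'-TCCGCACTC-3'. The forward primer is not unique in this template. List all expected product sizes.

82 bp, 42 bp

The forward primer TTCTTTGG matches the top strand at positions 32–39, 72–79.
The reverse primer's reverse complement is GAGTGCGGA, matching at positions 105–113.
Each forward site pairs with the reverse site to give a product ending at position 113: sizes 82, 42 bp.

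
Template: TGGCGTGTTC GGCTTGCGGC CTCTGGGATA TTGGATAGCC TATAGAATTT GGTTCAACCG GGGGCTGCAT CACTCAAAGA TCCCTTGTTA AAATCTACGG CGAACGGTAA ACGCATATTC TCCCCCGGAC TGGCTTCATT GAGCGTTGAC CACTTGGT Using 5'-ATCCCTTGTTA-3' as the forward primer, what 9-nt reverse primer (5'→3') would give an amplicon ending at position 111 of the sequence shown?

5'-TTTACCGTT-3'

The forward primer binds at positions 80–90; the product's 3' end on the top strand is position 111.
The reverse primer anneals to the top strand over positions 103–111, i.e. to AACGGTAAA.
Its sequence written 5'→3' is the reverse complement: TTTACCGTT.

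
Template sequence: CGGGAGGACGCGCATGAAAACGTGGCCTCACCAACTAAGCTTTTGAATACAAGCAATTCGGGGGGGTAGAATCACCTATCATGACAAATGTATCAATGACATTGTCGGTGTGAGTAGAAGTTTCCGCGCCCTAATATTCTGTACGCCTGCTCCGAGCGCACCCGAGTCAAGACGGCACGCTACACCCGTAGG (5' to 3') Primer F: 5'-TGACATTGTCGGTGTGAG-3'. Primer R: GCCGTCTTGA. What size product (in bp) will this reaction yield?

80 bp

Forward primer TGACATTGTCGGTGTGAG is found on the top strand at positions 97–114.
Taking the reverse complement of GCCGTCTTGA gives TCAAGACGGC, found at positions 167–176 on the template; the primer anneals here to the top strand with its 3' end pointing upstream.
Product length = (reverse-primer end) − (forward-primer start) + 1 = 176 − 97 + 1 = 80 bp.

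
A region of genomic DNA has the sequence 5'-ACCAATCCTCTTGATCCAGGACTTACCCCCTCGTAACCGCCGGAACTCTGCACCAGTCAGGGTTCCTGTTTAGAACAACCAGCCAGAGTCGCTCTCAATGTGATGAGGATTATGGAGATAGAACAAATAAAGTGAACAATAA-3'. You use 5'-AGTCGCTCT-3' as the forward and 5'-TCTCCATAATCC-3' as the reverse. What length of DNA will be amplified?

Forward primer AGTCGCTCT is found on the top strand at positions 87–95.
Reverse complement of the reverse primer: GGATTATGGAGA. This occurs on the top strand at positions 107–118.
The product runs from position 87 to position 118, so its length is 118 − 87 + 1 = 32 bp.

32 bp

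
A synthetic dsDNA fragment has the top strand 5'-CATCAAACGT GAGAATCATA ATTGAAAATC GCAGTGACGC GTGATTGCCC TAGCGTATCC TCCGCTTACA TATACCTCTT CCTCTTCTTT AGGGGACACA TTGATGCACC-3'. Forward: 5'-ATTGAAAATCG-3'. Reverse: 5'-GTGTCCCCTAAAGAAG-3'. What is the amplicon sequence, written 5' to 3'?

The forward primer matches the template at positions 21–31.
Taking the reverse complement of GTGTCCCCTAAAGAAG gives CTTCTTTAGGGGACAC, found at positions 84–99 on the template; the primer anneals here to the top strand with its 3' end pointing upstream.
The product is the template from position 21 through 99 (79 bp).

5'-ATTGAAAATCGCAGTGACGCGTGATTGCCCTAGCGTATCCTCCGCTTACATATACCTCTTCCTCTTCTTTAGGGGACAC-3'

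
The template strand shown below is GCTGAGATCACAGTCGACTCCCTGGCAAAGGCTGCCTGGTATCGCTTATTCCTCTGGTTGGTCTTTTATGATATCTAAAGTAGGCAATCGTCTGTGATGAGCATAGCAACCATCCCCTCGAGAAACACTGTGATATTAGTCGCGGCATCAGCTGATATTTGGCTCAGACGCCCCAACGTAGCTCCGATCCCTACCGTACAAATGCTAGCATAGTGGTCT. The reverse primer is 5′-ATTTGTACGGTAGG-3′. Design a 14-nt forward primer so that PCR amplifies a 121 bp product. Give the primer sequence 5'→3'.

The reverse primer's reverse complement CCTACCGTACAAAT matches the template at positions 190–203, so the product ends at position 203.
A 121 bp product then starts at position 203 − 121 + 1 = 83.
The forward primer is identical to the top strand there: GGCAATCGTCTGTG.

5'-GGCAATCGTCTGTG-3'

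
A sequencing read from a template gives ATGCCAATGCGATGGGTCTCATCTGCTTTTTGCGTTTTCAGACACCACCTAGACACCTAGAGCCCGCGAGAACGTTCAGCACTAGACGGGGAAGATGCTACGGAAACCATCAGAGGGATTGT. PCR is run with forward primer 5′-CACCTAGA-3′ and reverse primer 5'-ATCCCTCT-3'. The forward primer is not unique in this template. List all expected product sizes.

74 bp, 66 bp

The forward primer CACCTAGA matches the top strand at positions 46–53, 54–61.
The reverse primer's reverse complement is AGAGGGAT, matching at positions 112–119.
Each forward site pairs with the reverse site to give a product ending at position 119: sizes 74, 66 bp.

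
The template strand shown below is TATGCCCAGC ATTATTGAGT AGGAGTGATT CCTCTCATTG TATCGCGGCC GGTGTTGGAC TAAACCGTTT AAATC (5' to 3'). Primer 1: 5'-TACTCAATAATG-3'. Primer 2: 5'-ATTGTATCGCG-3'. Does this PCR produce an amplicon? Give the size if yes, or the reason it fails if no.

No product — the primers' 3' ends point away from each other.

Primer 1 (TACTCAATAATG) has reverse complement CATTATTGAGTA, which matches the top strand at positions 10–21; primer 1 anneals to the top strand there with its 3' end pointing upstream toward position 10.
Primer 2 (ATTGTATCGCG) matches the top strand directly at positions 37–47; it anneals to the bottom strand with its 3' end pointing downstream toward position 47.
The 3' ends diverge (primer 1 extends toward position 1, primer 2 toward position 75), so the primers never converge on a shared product.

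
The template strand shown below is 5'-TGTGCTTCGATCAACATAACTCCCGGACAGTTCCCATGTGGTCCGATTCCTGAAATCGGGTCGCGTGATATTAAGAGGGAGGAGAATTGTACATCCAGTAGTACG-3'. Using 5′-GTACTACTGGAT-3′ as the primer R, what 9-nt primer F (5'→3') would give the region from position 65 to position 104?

The reverse primer's reverse complement ATCCAGTAGTAC matches the template at positions 93–104; the product starts at position 65.
The forward primer is identical to the top strand over positions 65–73: GTGATATTA.

5'-GTGATATTA-3'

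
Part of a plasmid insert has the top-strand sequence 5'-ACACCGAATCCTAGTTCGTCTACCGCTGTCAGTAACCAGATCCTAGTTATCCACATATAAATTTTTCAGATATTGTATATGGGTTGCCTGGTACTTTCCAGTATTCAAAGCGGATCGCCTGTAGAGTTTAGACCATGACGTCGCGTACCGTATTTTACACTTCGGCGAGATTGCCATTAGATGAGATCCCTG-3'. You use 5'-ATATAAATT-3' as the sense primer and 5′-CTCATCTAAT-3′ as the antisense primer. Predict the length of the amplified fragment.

131 bp

Scanning the template, ATATAAATT occurs at positions 55–63; this primer anneals to the bottom strand there with its 3' end pointing downstream.
Reverse complement of the reverse primer: ATTAGATGAG. This occurs on the top strand at positions 176–185.
Amplicon spans positions 55–185: 131 bp.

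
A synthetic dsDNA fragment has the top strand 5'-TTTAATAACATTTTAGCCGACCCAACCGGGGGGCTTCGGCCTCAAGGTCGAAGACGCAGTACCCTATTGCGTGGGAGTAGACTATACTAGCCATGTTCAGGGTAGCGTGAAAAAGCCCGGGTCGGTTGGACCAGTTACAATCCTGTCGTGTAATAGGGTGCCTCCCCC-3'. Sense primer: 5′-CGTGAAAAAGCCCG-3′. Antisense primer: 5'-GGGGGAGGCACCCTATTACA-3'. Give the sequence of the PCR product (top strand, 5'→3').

The forward primer matches the template at positions 106–119.
Reverse complement of the reverse primer: TGTAATAGGGTGCCTCCCCC. This occurs on the top strand at positions 149–168.
The product is the template from position 106 through 168 (63 bp).

5'-CGTGAAAAAGCCCGGGTCGGTTGGACCAGTTACAATCCTGTCGTGTAATAGGGTGCCTCCCCC-3'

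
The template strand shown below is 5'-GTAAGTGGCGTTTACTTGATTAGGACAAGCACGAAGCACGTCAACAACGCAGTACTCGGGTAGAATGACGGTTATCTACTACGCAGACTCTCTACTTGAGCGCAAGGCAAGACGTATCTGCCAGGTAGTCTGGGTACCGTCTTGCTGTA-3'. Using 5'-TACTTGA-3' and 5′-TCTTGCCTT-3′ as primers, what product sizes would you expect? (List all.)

100 bp, 20 bp

The forward primer TACTTGA matches the top strand at positions 13–19, 93–99.
The reverse primer's reverse complement is AAGGCAAGA, matching at positions 104–112.
Each forward site pairs with the reverse site to give a product ending at position 112: sizes 100, 20 bp.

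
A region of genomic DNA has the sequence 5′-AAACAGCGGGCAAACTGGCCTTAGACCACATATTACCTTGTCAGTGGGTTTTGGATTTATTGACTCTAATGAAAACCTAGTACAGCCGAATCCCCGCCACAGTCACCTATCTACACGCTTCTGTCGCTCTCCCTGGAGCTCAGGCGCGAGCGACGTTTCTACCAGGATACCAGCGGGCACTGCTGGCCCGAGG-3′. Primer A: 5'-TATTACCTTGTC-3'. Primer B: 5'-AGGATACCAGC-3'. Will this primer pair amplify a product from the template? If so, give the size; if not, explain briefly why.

No product — both primers anneal to the same strand and extend in the same direction.

Primer A (TATTACCTTGTC) matches the top strand at positions 31–42 (3' end points downstream).
Primer B (AGGATACCAGC) also matches the top strand directly, at positions 164–174 — its reverse complement GCTGGTATCCT is not present.
Both primers anneal to the bottom strand with 3' ends pointing the same way, so neither can prime synthesis back toward the other.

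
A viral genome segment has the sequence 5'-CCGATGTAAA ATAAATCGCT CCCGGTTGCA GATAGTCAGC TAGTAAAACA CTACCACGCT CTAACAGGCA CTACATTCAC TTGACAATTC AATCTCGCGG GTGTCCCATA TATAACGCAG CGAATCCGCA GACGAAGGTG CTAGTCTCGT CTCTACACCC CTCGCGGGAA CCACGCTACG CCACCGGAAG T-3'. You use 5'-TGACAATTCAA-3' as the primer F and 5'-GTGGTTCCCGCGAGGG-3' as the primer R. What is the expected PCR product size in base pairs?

The forward primer matches the template at positions 82–92.
The reverse primer's reverse complement is CCCTCGCGGGAACCAC, which matches the template at positions 159–174.
Product length = (reverse-primer end) − (forward-primer start) + 1 = 174 − 82 + 1 = 93 bp.

93 bp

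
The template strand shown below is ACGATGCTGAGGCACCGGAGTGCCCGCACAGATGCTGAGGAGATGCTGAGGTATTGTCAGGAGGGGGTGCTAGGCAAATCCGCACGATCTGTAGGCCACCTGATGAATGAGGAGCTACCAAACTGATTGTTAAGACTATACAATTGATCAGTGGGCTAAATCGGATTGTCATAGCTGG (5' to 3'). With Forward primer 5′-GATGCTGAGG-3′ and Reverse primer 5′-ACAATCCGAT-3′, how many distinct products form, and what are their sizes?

Three products: 167 bp, 139 bp, 128 bp

The forward primer GATGCTGAGG matches the top strand at positions 3–12, 31–40, 42–51.
The reverse primer's reverse complement is ATCGGATTGT, matching at positions 160–169.
Each forward site pairs with the reverse site to give a product ending at position 169: sizes 167, 139, 128 bp.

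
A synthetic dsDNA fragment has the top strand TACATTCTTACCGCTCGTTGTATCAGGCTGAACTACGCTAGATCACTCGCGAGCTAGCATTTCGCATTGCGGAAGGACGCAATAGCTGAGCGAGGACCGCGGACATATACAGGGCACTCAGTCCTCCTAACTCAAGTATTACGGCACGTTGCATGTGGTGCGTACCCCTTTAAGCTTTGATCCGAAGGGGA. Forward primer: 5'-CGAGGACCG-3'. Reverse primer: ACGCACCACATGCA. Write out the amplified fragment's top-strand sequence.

The forward primer matches the template at positions 91–99.
Reverse complement of the reverse primer: TGCATGTGGTGCGT. This occurs on the top strand at positions 150–163.
The product is the template from position 91 through 163 (73 bp).

5'-CGAGGACCGCGGACATATACAGGGCACTCAGTCCTCCTAACTCAAGTATTACGGCACGTTGCATGTGGTGCGT-3'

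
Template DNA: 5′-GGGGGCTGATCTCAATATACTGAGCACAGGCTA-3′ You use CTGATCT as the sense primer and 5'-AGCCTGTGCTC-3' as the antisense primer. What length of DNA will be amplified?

Forward primer CTGATCT is found on the top strand at positions 6–12.
Reverse complement of the reverse primer: GAGCACAGGCT. This occurs on the top strand at positions 22–32.
The product runs from position 6 to position 32, so its length is 32 − 6 + 1 = 27 bp.

27 bp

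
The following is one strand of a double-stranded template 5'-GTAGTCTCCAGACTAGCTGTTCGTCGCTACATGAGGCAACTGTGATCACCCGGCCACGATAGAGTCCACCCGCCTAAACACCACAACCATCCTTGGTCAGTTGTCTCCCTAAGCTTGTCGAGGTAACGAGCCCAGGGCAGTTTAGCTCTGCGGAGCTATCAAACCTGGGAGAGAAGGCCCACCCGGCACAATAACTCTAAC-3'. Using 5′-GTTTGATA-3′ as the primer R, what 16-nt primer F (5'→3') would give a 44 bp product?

The reverse primer's reverse complement TATCAAAC matches the template at positions 157–164, so the product ends at position 164.
A 44 bp product then starts at position 164 − 44 + 1 = 121.
The forward primer is identical to the top strand there: AGGTAACGAGCCCAGG.

5'-AGGTAACGAGCCCAGG-3'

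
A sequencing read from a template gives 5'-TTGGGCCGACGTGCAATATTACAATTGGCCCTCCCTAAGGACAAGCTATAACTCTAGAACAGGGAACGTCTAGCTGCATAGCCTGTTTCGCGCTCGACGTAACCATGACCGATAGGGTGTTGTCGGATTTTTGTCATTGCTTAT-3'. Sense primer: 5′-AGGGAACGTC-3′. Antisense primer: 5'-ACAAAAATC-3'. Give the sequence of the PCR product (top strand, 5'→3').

Scanning the template, AGGGAACGTC occurs at positions 61–70; this primer anneals to the bottom strand there with its 3' end pointing downstream.
The reverse primer's reverse complement is GATTTTTGT, which matches the template at positions 126–134.
The product is the template from position 61 through 134 (74 bp).

5'-AGGGAACGTCTAGCTGCATAGCCTGTTTCGCGCTCGACGTAACCATGACCGATAGGGTGTTGTCGGATTTTTGT-3'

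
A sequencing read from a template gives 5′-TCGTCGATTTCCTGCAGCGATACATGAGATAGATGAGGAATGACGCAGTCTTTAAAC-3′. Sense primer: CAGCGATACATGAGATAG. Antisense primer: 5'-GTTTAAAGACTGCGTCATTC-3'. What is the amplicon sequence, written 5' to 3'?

Scanning the template, CAGCGATACATGAGATAG occurs at positions 15–32; this primer anneals to the bottom strand there with its 3' end pointing downstream.
Taking the reverse complement of GTTTAAAGACTGCGTCATTC gives GAATGACGCAGTCTTTAAAC, found at positions 38–57 on the template; the primer anneals here to the top strand with its 3' end pointing upstream.
The product is the template from position 15 through 57 (43 bp).

5'-CAGCGATACATGAGATAGATGAGGAATGACGCAGTCTTTAAAC-3'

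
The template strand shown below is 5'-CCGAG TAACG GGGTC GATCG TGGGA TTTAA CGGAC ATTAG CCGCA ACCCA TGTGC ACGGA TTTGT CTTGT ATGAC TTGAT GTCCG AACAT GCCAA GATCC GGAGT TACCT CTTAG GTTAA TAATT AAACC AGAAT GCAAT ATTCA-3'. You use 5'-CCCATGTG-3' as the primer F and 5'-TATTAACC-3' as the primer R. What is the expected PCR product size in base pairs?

76 bp

Scanning the template, CCCATGTG occurs at positions 47–54; this primer anneals to the bottom strand there with its 3' end pointing downstream.
Taking the reverse complement of TATTAACC gives GGTTAATA, found at positions 115–122 on the template; the primer anneals here to the top strand with its 3' end pointing upstream.
Product length = (reverse-primer end) − (forward-primer start) + 1 = 122 − 47 + 1 = 76 bp.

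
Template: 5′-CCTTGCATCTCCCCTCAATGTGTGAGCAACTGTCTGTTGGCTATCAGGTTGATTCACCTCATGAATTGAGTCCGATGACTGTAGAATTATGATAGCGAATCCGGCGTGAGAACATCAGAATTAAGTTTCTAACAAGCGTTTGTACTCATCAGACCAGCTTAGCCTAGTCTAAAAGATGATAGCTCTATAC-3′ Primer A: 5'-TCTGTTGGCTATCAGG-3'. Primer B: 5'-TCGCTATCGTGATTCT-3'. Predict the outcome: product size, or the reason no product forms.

No product — primer B has no binding site in the template.

Primer B (TCGCTATCGTGATTCT) does not match the top strand, and its reverse complement AGAATCACGATAGCGA does not match either.
With no annealing site for primer B, no amplification occurs.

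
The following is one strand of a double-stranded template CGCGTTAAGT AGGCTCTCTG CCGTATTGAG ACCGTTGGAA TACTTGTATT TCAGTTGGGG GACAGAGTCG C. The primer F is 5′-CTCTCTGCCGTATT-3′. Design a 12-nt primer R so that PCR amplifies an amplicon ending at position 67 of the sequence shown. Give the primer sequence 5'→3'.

The forward primer binds at positions 14–27; the product's 3' end on the top strand is position 67.
The reverse primer anneals to the top strand over positions 56–67, i.e. to TGGGGGACAGAG.
Its sequence written 5'→3' is the reverse complement: CTCTGTCCCCCA.

5'-CTCTGTCCCCCA-3'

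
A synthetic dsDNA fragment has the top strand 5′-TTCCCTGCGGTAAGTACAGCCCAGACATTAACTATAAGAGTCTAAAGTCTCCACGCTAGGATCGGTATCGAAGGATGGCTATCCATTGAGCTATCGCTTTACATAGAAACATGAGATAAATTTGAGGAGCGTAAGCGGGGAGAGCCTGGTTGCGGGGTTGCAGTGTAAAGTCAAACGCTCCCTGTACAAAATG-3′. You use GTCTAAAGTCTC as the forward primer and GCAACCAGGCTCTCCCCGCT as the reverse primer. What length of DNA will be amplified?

Forward primer GTCTAAAGTCTC is found on the top strand at positions 40–51.
Reverse complement of the reverse primer: AGCGGGGAGAGCCTGGTTGC. This occurs on the top strand at positions 134–153.
Product length = (reverse-primer end) − (forward-primer start) + 1 = 153 − 40 + 1 = 114 bp.

114 bp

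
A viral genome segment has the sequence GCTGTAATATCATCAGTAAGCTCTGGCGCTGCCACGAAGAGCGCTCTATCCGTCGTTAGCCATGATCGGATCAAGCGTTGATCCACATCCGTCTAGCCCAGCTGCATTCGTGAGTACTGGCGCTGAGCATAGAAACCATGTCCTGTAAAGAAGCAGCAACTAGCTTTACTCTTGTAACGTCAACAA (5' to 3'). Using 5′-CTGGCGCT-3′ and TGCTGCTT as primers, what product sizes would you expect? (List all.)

The forward primer CTGGCGCT matches the top strand at positions 23–30, 117–124.
The reverse primer's reverse complement is AAGCAGCA, matching at positions 151–158.
Each forward site pairs with the reverse site to give a product ending at position 158: sizes 136, 42 bp.

136 bp, 42 bp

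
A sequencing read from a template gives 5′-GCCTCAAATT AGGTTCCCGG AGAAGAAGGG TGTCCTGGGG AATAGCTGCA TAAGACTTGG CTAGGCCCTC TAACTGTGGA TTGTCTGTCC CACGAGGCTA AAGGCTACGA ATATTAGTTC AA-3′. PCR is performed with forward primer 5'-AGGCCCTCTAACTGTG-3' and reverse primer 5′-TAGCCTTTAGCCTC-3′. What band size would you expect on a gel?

45 bp

Forward primer AGGCCCTCTAACTGTG is found on the top strand at positions 63–78.
The reverse primer's reverse complement is GAGGCTAAAGGCTA, which matches the template at positions 94–107.
Product length = (reverse-primer end) − (forward-primer start) + 1 = 107 − 63 + 1 = 45 bp.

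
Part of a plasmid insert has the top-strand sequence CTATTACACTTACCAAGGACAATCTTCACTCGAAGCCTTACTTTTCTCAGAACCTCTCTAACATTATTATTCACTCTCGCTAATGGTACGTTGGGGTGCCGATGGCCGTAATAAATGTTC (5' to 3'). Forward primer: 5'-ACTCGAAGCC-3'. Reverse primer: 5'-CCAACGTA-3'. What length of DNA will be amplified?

67 bp

The forward primer matches the template at positions 28–37.
The reverse primer's reverse complement is TACGTTGG, which matches the template at positions 87–94.
Amplicon spans positions 28–94: 67 bp.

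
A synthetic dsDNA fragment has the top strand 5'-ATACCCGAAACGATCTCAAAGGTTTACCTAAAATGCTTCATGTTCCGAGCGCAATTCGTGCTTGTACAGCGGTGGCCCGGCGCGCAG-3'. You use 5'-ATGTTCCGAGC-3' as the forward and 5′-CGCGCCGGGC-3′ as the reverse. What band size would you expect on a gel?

Forward primer ATGTTCCGAGC is found on the top strand at positions 40–50.
The reverse primer's reverse complement is GCCCGGCGCG, which matches the template at positions 75–84.
Amplicon spans positions 40–84: 45 bp.

45 bp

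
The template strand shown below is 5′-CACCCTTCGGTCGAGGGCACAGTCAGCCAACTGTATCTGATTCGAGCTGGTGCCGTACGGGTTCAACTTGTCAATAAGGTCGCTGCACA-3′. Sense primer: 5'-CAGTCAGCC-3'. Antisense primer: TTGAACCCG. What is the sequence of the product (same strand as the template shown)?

Scanning the template, CAGTCAGCC occurs at positions 20–28; this primer anneals to the bottom strand there with its 3' end pointing downstream.
Taking the reverse complement of TTGAACCCG gives CGGGTTCAA, found at positions 58–66 on the template; the primer anneals here to the top strand with its 3' end pointing upstream.
The product is the template from position 20 through 66 (47 bp).

5'-CAGTCAGCCAACTGTATCTGATTCGAGCTGGTGCCGTACGGGTTCAA-3'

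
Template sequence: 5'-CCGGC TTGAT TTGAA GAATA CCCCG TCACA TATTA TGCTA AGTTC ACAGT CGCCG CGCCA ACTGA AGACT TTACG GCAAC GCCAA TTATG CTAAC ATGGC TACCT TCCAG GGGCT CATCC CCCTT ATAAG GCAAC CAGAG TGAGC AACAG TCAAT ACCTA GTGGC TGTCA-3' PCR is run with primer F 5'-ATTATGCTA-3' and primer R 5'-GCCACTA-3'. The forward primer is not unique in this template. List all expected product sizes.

The forward primer ATTATGCTA matches the top strand at positions 32–40, 85–93.
The reverse primer's reverse complement is TAGTGGC, matching at positions 159–165.
Each forward site pairs with the reverse site to give a product ending at position 165: sizes 134, 81 bp.

134 bp, 81 bp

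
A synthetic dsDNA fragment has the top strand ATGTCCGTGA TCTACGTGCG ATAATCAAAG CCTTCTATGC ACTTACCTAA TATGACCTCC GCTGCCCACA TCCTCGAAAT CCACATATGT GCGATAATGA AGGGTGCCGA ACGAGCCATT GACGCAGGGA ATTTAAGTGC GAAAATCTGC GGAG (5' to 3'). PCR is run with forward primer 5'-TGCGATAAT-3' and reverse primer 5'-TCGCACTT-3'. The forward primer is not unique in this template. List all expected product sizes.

The forward primer TGCGATAAT matches the top strand at positions 17–25, 90–98.
The reverse primer's reverse complement is AAGTGCGA, matching at positions 135–142.
Each forward site pairs with the reverse site to give a product ending at position 142: sizes 126, 53 bp.

126 bp, 53 bp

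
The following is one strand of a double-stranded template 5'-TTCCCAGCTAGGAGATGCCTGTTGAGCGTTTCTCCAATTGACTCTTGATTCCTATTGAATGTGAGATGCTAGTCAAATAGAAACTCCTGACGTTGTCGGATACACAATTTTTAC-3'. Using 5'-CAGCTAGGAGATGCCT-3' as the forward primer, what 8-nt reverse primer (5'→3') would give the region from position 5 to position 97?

The product's 3' end on the top strand is position 97.
The reverse primer anneals to the top strand over positions 90–97, i.e. to ACGTTGTC.
Its sequence written 5'→3' is the reverse complement: GACAACGT.

5'-GACAACGT-3'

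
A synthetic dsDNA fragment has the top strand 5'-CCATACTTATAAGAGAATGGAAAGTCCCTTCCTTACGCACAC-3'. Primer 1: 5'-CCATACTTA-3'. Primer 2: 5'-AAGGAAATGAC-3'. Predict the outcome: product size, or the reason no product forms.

No product — primer 2 has no binding site in the template.

Primer 2 (AAGGAAATGAC) does not match the top strand, and its reverse complement GTCATTTCCTT does not match either.
With no annealing site for primer 2, no amplification occurs.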